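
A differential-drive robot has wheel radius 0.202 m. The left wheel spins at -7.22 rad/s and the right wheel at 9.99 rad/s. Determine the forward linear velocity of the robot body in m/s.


v = r*(wR + wL)/2 = 0.202*(9.99 + -7.22)/2 = 0.2798

0.2798 m/s


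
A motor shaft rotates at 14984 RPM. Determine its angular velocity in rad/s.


omega = 14984 * 2*pi/60 = 1569.1208

1569.1208 rad/s


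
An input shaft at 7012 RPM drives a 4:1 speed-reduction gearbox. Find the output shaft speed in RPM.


omega_out = omega_in / N = 7012 / 4 = 1753.0000

1753.0000 RPM


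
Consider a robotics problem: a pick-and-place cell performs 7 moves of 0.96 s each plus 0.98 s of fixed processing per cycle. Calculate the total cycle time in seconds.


T = 7*0.96 + 0.98 = 7.7000

7.7000 s


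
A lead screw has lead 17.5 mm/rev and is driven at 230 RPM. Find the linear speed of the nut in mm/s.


v = lead * (RPM/60) = 17.5*230/60 = 67.0833

67.0833 mm/s


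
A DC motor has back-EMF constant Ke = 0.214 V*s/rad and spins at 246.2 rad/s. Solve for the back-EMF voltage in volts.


V_emf = Ke * omega = 0.214*246.2 = 52.6868

52.6868 V


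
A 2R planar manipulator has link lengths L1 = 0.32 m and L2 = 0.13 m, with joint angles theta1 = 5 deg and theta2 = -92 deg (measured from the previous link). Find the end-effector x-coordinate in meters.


x = L1*cos(th1) + L2*cos(th1+th2) = 0.32*cos(5 deg) + 0.13*cos(-87 deg) = 0.3256

0.3256 m


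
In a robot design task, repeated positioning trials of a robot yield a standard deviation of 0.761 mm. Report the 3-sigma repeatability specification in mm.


repeatability = 3*sigma = 3*0.761 = 2.2830

2.2830 mm


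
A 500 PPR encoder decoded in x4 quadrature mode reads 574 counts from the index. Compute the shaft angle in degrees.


angle = counts * 360 / (PPR*4) = 574 * 360 / 2000 = 103.3200

103.3200 degrees


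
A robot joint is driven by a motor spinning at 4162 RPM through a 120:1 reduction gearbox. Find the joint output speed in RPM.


omega_joint = omega_motor / N = 4162 / 120 = 34.6833

34.6833 RPM


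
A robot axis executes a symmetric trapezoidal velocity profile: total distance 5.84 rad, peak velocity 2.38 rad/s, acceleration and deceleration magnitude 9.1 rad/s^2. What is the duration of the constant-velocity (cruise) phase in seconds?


t_acc = v/a = 0.261538 s, d_acc = v^2/(2a) = 0.311231 rad each
d_cruise = 5.84 - 2*0.311231 = 5.217538 rad
t_cruise = d_cruise/v = 5.217538/2.38 = 2.1922

2.1922 s


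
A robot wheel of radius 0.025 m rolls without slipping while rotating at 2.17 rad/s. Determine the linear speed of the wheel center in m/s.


v = omega * r = 2.17 * 0.025 = 0.0542

0.0542 m/s


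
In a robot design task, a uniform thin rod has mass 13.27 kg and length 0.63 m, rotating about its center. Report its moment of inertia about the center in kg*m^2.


I = (1/12)*m*L^2 = (1/12)*13.27*0.63^2 = 0.4389

0.4389 kg*m^2


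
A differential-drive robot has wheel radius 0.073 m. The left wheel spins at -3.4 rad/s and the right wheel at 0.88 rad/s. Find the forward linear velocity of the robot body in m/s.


v = r*(wR + wL)/2 = 0.073*(0.88 + -3.4)/2 = -0.0920

-0.0920 m/s


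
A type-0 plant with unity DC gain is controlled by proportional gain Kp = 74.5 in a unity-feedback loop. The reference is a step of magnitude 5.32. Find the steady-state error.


e_ss = R/(1 + Kp) = 5.32/(1 + 74.5) = 5.32/75.5000 = 0.0705

0.0705


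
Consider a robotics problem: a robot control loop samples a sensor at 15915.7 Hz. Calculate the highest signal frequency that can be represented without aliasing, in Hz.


f_max = f_s/2 = 15915.7/2 = 7957.8500

7957.8500 Hz


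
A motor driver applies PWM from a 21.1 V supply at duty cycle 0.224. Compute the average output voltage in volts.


V_avg = V_supply * D = 21.1*0.224 = 4.7264

4.7264 V


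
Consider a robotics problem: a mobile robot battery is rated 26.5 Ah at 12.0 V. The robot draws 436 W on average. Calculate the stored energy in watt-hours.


E = capacity * V = 26.5*12.0 = 318.0000

318.0000 Wh


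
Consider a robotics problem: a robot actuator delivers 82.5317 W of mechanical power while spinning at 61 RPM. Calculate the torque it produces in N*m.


omega = 61 * 2*pi/60 = 6.387905 rad/s
tau = P / omega = 82.5317 / 6.387905 = 12.9200

12.9200 N*m


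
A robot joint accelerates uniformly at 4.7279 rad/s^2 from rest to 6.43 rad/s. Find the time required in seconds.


t = delta_omega / alpha = 6.43 / 4.7279 = 1.3600

1.3600 s


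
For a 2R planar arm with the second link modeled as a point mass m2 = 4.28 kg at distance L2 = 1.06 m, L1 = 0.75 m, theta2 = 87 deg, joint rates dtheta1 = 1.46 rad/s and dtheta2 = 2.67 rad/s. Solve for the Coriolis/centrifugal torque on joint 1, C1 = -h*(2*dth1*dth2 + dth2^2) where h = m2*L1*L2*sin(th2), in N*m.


h = m2*L1*L2*sin(th2) = 4.28*0.75*1.06*sin(87 deg) = 3.397937
C1 = -h*(2*1.46*2.67 + 2.67^2) = -3.397937*14.9253 = -50.7152

-50.7152 N*m


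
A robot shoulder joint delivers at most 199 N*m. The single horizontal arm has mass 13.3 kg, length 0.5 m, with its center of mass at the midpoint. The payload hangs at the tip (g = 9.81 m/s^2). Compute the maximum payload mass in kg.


tau_arm = m_arm*g*(L/2) = 13.3*9.81*0.5/2 = 32.6183 N*m
tau_payload = tau_max - tau_arm = 199 - 32.6183 = 166.3817
m_payload = tau_payload / (g*L) = 166.3817 / (9.81*0.5) = 33.9208

33.9208 kg


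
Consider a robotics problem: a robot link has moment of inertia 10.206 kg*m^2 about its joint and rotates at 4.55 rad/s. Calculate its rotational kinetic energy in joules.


KE = (1/2)*I*omega^2 = 0.5*10.206*4.55^2 = 105.6449

105.6449 J


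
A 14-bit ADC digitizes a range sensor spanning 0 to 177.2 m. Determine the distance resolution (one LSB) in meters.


res = range / 2^n = 177.2/2^14 = 177.2/16384 = 0.0108

0.0108 m


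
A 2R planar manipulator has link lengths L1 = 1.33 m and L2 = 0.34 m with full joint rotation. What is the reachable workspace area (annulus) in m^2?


r_max = L1 + L2 = 1.6700, r_min = |L1 - L2| = 0.9900
A = pi*(r_max^2 - r_min^2) = pi*(2.7889 - 0.9801) = 5.6825

5.6825 m^2


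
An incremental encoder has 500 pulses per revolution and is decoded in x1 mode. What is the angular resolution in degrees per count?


resolution = 360 / (PPR * 1) = 360 / 500 = 0.7200

0.7200 degrees


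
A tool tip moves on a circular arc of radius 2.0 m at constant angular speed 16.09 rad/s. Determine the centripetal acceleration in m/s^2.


a_c = omega^2 * r = 16.09^2 * 2.0 = 517.7762

517.7762 m/s^2


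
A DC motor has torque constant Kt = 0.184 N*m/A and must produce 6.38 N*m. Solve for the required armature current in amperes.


I = tau / Kt = 6.38/0.184 = 34.6739

34.6739 A


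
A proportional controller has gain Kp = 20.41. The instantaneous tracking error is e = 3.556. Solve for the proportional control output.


u_P = Kp * e = 20.41 * 3.556 = 72.5780

72.5780


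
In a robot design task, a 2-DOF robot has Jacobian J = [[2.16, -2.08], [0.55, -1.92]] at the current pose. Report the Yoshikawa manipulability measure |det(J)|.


det(J) = 2.16*-1.92 - (-2.08)*(0.55) = -3.0032
|det(J)| = 3.0032

3.0032


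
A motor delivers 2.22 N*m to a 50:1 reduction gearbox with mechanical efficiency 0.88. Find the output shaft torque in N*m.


tau_out = tau_in * N * eta = 2.22 * 50 * 0.88 = 97.6800

97.6800 N*m


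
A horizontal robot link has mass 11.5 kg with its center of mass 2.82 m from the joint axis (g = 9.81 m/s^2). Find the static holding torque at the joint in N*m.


tau = m*g*L = 11.5 * 9.81 * 2.82 = 318.1383

318.1383 N*m


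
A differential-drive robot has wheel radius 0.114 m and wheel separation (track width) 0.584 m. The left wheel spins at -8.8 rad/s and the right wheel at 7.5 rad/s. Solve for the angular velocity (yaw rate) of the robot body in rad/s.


omega = r*(wR - wL)/L = 0.114*(7.5 - (-8.8))/0.584 = 3.1818

3.1818 rad/s


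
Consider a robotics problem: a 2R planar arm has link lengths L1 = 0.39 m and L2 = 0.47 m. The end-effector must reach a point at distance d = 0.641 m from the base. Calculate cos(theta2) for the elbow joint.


cos(th2) = (d^2 - L1^2 - L2^2)/(2*L1*L2) = (0.641^2 - 0.39^2 - 0.47^2)/(2*0.39*0.47) = 0.1033

0.1033


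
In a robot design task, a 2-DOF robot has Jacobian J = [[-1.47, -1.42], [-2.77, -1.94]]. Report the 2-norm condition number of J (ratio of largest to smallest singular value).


JJ^T eigenvalues: trace(JJ^T) = 15.6138, det(JJ^T) = det(J)^2 = 1.16985856
s_max^2 = (15.6138 + sqrt(239.11131620))/2 = 15.53851232
s_min^2 = (15.6138 - sqrt(239.11131620))/2 = 0.07528768
kappa = s_max/s_min = sqrt(15.53851232/0.07528768) = 14.3662

14.3662


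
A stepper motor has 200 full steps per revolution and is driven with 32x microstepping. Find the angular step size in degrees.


step = 360/(200*32) = 360/6400 = 0.0563

0.0563 degrees


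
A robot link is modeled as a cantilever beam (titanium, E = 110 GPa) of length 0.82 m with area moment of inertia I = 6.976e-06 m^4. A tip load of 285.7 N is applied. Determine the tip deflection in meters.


delta = F*L^3/(3*E*I) = 285.7*0.82^3/(3*1.100e+11*6.976e-06)
      = 157.5258376/2302080 = 6.8428e-05

6.8428e-05 m


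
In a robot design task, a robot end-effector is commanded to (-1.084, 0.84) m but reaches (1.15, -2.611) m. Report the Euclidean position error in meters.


dx = 1.15 - (-1.084) = 2.2340, dy = -2.611 - (0.84) = -3.4510
err = sqrt(4.990756 + 11.909401) = 4.1110

4.1110 m


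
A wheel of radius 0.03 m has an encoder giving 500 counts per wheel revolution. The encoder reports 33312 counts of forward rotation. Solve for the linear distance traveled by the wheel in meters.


revs = 33312/500 = 66.624000
d = revs * 2*pi*r = 66.624000 * 2*pi*0.03 = 12.5583

12.5583 m


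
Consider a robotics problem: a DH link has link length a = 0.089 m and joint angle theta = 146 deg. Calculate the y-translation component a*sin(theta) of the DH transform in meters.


a*sin(theta) = 0.089*sin(146 deg) = 0.0498

0.0498 m


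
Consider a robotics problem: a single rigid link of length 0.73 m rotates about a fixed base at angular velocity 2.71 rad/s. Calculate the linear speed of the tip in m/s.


v = L*omega = 0.73 * 2.71 = 1.9783

1.9783 m/s


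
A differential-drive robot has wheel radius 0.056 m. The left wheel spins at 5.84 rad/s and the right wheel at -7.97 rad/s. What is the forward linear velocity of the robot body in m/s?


v = r*(wR + wL)/2 = 0.056*(-7.97 + 5.84)/2 = -0.0596

-0.0596 m/s


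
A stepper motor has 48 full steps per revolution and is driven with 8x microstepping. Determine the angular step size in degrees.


step = 360/(48*8) = 360/384 = 0.9375

0.9375 degrees


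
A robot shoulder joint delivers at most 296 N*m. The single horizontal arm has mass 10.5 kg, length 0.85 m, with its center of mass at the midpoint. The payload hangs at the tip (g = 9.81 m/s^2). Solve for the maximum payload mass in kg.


tau_arm = m_arm*g*(L/2) = 10.5*9.81*0.85/2 = 43.7771 N*m
tau_payload = tau_max - tau_arm = 296 - 43.7771 = 252.2229
m_payload = tau_payload / (g*L) = 252.2229 / (9.81*0.85) = 30.2480

30.2480 kg


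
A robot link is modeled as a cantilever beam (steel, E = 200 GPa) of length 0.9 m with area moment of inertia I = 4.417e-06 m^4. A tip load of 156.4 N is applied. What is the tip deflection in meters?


delta = F*L^3/(3*E*I) = 156.4*0.9^3/(3*2.000e+11*4.417e-06)
      = 114.0156/2650200 = 4.3022e-05

4.3022e-05 m


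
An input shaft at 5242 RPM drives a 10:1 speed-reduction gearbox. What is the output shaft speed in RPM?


omega_out = omega_in / N = 5242 / 10 = 524.2000

524.2000 RPM


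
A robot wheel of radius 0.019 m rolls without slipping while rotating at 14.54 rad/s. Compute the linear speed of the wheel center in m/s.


v = omega * r = 14.54 * 0.019 = 0.2763

0.2763 m/s


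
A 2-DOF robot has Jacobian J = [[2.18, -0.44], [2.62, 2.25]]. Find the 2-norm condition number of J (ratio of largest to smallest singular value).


JJ^T eigenvalues: trace(JJ^T) = 16.8729, det(JJ^T) = det(J)^2 = 36.69694084
s_max^2 = (16.8729 + sqrt(137.90699105))/2 = 14.30814037
s_min^2 = (16.8729 - sqrt(137.90699105))/2 = 2.56475963
kappa = s_max/s_min = sqrt(14.30814037/2.56475963) = 2.3619

2.3619


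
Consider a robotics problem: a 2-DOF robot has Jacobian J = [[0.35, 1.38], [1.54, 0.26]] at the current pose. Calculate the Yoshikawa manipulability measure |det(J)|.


det(J) = 0.35*0.26 - (1.38)*(1.54) = -2.0342
|det(J)| = 2.0342

2.0342


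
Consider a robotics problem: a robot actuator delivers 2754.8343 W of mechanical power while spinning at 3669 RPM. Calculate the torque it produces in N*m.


omega = 3669 * 2*pi/60 = 384.216782 rad/s
tau = P / omega = 2754.8343 / 384.216782 = 7.1700

7.1700 N*m


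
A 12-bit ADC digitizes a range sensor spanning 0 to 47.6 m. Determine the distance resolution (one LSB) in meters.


res = range / 2^n = 47.6/2^12 = 47.6/4096 = 0.0116

0.0116 m


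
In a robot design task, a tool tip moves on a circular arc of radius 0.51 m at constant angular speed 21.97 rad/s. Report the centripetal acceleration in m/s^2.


a_c = omega^2 * r = 21.97^2 * 0.51 = 246.1673

246.1673 m/s^2


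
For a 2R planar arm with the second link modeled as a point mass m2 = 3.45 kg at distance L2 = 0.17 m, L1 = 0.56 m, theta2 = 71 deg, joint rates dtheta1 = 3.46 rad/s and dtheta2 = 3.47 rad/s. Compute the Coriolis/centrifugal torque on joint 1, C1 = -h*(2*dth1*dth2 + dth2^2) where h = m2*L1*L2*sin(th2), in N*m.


h = m2*L1*L2*sin(th2) = 3.45*0.56*0.17*sin(71 deg) = 0.310546
C1 = -h*(2*3.46*3.47 + 3.47^2) = -0.310546*36.0533 = -11.1962

-11.1962 N*m


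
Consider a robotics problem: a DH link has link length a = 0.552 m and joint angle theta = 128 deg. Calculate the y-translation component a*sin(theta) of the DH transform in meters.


a*sin(theta) = 0.552*sin(128 deg) = 0.4350

0.4350 m


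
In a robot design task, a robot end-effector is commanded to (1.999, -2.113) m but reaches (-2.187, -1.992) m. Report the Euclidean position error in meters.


dx = -2.187 - (1.999) = -4.1860, dy = -1.992 - (-2.113) = 0.1210
err = sqrt(17.522596 + 0.014641) = 4.1877

4.1877 m


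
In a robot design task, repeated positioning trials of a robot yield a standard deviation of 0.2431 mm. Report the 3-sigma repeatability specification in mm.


repeatability = 3*sigma = 3*0.2431 = 0.7293

0.7293 mm


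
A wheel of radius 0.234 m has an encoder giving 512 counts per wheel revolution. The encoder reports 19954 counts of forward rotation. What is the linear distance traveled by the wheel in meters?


revs = 19954/512 = 38.972656
d = revs * 2*pi*r = 38.972656 * 2*pi*0.234 = 57.3001

57.3001 m


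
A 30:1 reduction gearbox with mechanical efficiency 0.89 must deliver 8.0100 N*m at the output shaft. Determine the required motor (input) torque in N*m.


tau_in = tau_out / (N * eta) = 8.0100 / (30 * 0.89) = 0.3000

0.3000 N*m


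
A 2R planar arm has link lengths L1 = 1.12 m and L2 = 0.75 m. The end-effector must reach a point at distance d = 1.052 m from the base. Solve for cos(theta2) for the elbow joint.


cos(th2) = (d^2 - L1^2 - L2^2)/(2*L1*L2) = (1.052^2 - 1.12^2 - 0.75^2)/(2*1.12*0.75) = -0.4227

-0.4227


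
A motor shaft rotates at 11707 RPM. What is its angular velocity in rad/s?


omega = 11707 * 2*pi/60 = 1225.9542

1225.9542 rad/s


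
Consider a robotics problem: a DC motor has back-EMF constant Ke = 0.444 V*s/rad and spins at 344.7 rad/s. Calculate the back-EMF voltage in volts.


V_emf = Ke * omega = 0.444*344.7 = 153.0468

153.0468 V


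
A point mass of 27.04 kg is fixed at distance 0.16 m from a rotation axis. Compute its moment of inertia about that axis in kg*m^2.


I = m*r^2 = 27.04*0.16^2 = 0.6922

0.6922 kg*m^2


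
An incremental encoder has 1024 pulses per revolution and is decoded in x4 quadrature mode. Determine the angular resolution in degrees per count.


resolution = 360 / (PPR * 4) = 360 / 4096 = 0.0879

0.0879 degrees


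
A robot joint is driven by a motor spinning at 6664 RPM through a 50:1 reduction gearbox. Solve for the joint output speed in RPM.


omega_joint = omega_motor / N = 6664 / 50 = 133.2800

133.2800 RPM


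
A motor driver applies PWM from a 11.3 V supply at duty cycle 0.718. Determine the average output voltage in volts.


V_avg = V_supply * D = 11.3*0.718 = 8.1134

8.1134 V


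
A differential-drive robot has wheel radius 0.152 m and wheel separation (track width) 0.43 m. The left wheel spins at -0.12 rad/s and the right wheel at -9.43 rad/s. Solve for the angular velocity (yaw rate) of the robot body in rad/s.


omega = r*(wR - wL)/L = 0.152*(-9.43 - (-0.12))/0.43 = -3.2910

-3.2910 rad/s


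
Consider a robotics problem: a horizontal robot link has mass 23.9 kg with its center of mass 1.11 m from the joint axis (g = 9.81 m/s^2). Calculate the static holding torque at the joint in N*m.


tau = m*g*L = 23.9 * 9.81 * 1.11 = 260.2495

260.2495 N*m


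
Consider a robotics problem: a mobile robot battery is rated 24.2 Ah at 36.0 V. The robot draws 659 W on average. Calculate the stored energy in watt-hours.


E = capacity * V = 24.2*36.0 = 871.2000

871.2000 Wh


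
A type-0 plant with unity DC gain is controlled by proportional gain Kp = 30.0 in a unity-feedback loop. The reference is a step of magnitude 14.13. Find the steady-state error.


e_ss = R/(1 + Kp) = 14.13/(1 + 30.0) = 14.13/31.0000 = 0.4558

0.4558


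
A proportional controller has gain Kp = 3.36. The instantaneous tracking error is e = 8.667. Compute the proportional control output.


u_P = Kp * e = 3.36 * 8.667 = 29.1211

29.1211


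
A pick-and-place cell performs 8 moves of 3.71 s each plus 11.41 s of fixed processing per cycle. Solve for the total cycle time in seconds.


T = 8*3.71 + 11.41 = 41.0900

41.0900 s


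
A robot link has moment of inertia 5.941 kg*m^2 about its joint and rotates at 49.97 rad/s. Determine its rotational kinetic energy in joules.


KE = (1/2)*I*omega^2 = 0.5*5.941*49.97^2 = 7417.3412

7417.3412 J


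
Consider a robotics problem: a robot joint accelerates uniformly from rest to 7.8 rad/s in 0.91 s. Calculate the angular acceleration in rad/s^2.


alpha = delta_omega / t = 7.8 / 0.91 = 8.5714

8.5714 rad/s^2


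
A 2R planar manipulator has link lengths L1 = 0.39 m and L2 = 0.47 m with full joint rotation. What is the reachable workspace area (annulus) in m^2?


r_max = L1 + L2 = 0.8600, r_min = |L1 - L2| = 0.0800
A = pi*(r_max^2 - r_min^2) = pi*(0.7396 - 0.0064) = 2.3034

2.3034 m^2


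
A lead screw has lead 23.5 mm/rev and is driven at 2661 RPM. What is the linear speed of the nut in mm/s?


v = lead * (RPM/60) = 23.5*2661/60 = 1042.2250

1042.2250 mm/s


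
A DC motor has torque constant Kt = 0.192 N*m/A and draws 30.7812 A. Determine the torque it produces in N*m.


tau = Kt * I = 0.192*30.7812 = 5.9100

5.9100 N*m


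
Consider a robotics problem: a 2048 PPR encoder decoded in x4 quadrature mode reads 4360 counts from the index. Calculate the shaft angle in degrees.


angle = counts * 360 / (PPR*4) = 4360 * 360 / 8192 = 191.6016

191.6016 degrees


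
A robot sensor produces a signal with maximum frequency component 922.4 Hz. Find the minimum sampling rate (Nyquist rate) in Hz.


f_s,min = 2*f_max = 2*922.4 = 1844.8000

1844.8000 Hz


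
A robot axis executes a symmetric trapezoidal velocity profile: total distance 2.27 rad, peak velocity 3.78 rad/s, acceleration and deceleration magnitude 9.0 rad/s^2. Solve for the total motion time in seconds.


t_acc = v/a = 3.78/9.0 = 0.420000 s
d_acc = v^2/(2a) = 0.793800 rad (each ramp)
d_cruise = 2.27 - 2*0.793800 = 0.682400 rad
t_cruise = 0.682400/3.78 = 0.180529 s
t_total = 2*0.420000 + 0.180529 = 1.0205

1.0205 s


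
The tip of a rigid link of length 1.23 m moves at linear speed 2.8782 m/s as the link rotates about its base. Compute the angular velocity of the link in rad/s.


omega = v / L = 2.8782 / 1.23 = 2.3400

2.3400 rad/s


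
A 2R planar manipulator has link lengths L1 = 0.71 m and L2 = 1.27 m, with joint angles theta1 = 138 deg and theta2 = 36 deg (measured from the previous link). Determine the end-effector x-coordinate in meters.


x = L1*cos(th1) + L2*cos(th1+th2) = 0.71*cos(138 deg) + 1.27*cos(174 deg) = -1.7907

-1.7907 m


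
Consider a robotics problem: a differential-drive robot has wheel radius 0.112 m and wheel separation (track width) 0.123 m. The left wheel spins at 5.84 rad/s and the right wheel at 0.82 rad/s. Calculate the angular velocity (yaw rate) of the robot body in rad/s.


omega = r*(wR - wL)/L = 0.112*(0.82 - (5.84))/0.123 = -4.5711

-4.5711 rad/s


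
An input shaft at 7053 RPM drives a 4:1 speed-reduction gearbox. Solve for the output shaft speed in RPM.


omega_out = omega_in / N = 7053 / 4 = 1763.2500

1763.2500 RPM


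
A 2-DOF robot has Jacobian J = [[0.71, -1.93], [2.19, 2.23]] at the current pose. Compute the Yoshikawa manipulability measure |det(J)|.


det(J) = 0.71*2.23 - (-1.93)*(2.19) = 5.8100
|det(J)| = 5.8100

5.8100


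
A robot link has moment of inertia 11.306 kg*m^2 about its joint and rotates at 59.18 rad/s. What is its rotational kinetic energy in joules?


KE = (1/2)*I*omega^2 = 0.5*11.306*59.18^2 = 19798.3459

19798.3459 J


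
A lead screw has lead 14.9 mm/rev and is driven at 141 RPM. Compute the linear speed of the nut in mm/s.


v = lead * (RPM/60) = 14.9*141/60 = 35.0150

35.0150 mm/s


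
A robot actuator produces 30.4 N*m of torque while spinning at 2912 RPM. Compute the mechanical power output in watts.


omega = 2912 * 2*pi/60 = 304.943927 rad/s
P = tau * omega = 30.4 * 304.943927 = 9270.2954

9270.2954 W


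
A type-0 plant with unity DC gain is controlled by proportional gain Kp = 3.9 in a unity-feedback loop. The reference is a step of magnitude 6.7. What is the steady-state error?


e_ss = R/(1 + Kp) = 6.7/(1 + 3.9) = 6.7/4.9000 = 1.3673

1.3673


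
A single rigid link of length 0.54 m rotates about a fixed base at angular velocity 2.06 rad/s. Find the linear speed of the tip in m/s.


v = L*omega = 0.54 * 2.06 = 1.1124

1.1124 m/s


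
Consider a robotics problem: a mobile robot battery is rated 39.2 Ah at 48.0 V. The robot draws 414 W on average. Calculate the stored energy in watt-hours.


E = capacity * V = 39.2*48.0 = 1881.6000

1881.6000 Wh


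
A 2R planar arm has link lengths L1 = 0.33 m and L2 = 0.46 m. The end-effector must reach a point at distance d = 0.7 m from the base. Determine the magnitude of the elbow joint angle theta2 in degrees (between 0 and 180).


cos(th2) = (d^2 - L1^2 - L2^2)/(2*L1*L2) = (0.7^2 - 0.33^2 - 0.46^2)/(2*0.33*0.46) = 0.55830040
th2 = acos(0.55830040) = 56.0617 deg

56.0617 degrees


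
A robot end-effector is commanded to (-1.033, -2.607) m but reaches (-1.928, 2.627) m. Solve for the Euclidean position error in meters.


dx = -1.928 - (-1.033) = -0.8950, dy = 2.627 - (-2.607) = 5.2340
err = sqrt(0.801025 + 27.394756) = 5.3100

5.3100 m


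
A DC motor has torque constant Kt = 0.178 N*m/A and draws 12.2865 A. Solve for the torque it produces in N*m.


tau = Kt * I = 0.178*12.2865 = 2.1870

2.1870 N*m


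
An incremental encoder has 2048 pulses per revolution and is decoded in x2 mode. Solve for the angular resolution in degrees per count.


resolution = 360 / (PPR * 2) = 360 / 4096 = 0.0879

0.0879 degrees


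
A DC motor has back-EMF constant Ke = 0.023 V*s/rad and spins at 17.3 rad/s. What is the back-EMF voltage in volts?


V_emf = Ke * omega = 0.023*17.3 = 0.3979

0.3979 V


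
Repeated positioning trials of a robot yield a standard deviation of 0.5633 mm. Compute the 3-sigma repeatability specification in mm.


repeatability = 3*sigma = 3*0.5633 = 1.6899

1.6899 mm


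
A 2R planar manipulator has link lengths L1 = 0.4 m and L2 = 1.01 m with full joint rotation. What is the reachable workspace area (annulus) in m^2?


r_max = L1 + L2 = 1.4100, r_min = |L1 - L2| = 0.6100
A = pi*(r_max^2 - r_min^2) = pi*(1.9881 - 0.3721) = 5.0768

5.0768 m^2


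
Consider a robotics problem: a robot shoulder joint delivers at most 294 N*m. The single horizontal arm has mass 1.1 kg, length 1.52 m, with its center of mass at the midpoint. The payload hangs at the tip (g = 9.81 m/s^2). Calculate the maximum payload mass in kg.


tau_arm = m_arm*g*(L/2) = 1.1*9.81*1.52/2 = 8.2012 N*m
tau_payload = tau_max - tau_arm = 294 - 8.2012 = 285.7988
m_payload = tau_payload / (g*L) = 285.7988 / (9.81*1.52) = 19.1667

19.1667 kg


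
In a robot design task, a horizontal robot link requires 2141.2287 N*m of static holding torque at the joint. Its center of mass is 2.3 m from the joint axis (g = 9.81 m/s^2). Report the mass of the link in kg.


m = tau / (g*L) = 2141.2287 / (9.81 * 2.3) = 94.9000

94.9000 kg


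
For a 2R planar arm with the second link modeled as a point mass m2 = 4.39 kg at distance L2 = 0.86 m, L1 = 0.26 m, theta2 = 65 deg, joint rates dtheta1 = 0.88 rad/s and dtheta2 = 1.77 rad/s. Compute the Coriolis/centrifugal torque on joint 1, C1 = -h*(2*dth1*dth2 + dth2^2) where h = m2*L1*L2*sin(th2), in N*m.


h = m2*L1*L2*sin(th2) = 4.39*0.26*0.86*sin(65 deg) = 0.889635
C1 = -h*(2*0.88*1.77 + 1.77^2) = -0.889635*6.2481 = -5.5585

-5.5585 N*m


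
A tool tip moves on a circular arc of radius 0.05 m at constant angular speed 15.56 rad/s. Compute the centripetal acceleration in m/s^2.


a_c = omega^2 * r = 15.56^2 * 0.05 = 12.1057

12.1057 m/s^2


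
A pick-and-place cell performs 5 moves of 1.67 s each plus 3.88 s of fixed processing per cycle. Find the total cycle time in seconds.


T = 5*1.67 + 3.88 = 12.2300

12.2300 s


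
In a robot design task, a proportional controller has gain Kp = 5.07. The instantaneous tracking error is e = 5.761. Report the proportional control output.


u_P = Kp * e = 5.07 * 5.761 = 29.2083

29.2083


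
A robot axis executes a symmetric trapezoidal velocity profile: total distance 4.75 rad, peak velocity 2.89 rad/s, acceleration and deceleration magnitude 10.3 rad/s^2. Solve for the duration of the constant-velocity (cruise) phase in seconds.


t_acc = v/a = 0.280583 s, d_acc = v^2/(2a) = 0.405442 rad each
d_cruise = 4.75 - 2*0.405442 = 3.939116 rad
t_cruise = d_cruise/v = 3.939116/2.89 = 1.3630

1.3630 s


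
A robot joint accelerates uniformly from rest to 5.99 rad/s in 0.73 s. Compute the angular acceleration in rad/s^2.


alpha = delta_omega / t = 5.99 / 0.73 = 8.2055

8.2055 rad/s^2


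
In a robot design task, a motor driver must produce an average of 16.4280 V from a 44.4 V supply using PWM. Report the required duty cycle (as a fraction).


D = V_avg/V_supply = 16.4280/44.4 = 0.3700

0.3700


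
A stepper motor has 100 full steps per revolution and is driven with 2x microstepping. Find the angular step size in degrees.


step = 360/(100*2) = 360/200 = 1.8000

1.8000 degrees


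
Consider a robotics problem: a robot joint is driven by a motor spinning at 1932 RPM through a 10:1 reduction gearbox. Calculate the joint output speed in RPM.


omega_joint = omega_motor / N = 1932 / 10 = 193.2000

193.2000 RPM


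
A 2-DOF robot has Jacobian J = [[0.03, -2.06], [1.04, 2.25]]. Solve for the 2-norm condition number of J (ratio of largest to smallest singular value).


JJ^T eigenvalues: trace(JJ^T) = 10.3886, det(JJ^T) = det(J)^2 = 4.88365801
s_max^2 = (10.3886 + sqrt(88.38837792))/2 = 9.89505467
s_min^2 = (10.3886 - sqrt(88.38837792))/2 = 0.49354533
kappa = s_max/s_min = sqrt(9.89505467/0.49354533) = 4.4776

4.4776


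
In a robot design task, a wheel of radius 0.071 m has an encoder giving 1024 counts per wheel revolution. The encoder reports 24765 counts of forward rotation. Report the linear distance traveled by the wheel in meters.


revs = 24765/1024 = 24.184570
d = revs * 2*pi*r = 24.184570 * 2*pi*0.071 = 10.7889

10.7889 m


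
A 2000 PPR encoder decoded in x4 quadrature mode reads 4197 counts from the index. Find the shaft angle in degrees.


angle = counts * 360 / (PPR*4) = 4197 * 360 / 8000 = 188.8650

188.8650 degrees


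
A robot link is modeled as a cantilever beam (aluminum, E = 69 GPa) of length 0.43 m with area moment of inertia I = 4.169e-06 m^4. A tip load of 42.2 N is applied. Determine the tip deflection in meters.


delta = F*L^3/(3*E*I) = 42.2*0.43^3/(3*6.900e+10*4.169e-06)
      = 3.3551954/862983 = 3.8879e-06

3.8879e-06 m


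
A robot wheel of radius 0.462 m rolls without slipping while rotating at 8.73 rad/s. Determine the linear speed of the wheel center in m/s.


v = omega * r = 8.73 * 0.462 = 4.0333

4.0333 m/s


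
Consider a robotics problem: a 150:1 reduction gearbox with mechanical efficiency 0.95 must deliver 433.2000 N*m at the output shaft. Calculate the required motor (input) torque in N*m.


tau_in = tau_out / (N * eta) = 433.2000 / (150 * 0.95) = 3.0400

3.0400 N*m


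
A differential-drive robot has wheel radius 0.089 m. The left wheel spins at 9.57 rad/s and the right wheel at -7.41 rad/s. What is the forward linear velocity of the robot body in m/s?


v = r*(wR + wL)/2 = 0.089*(-7.41 + 9.57)/2 = 0.0961

0.0961 m/s


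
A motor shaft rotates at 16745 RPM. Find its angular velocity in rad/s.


omega = 16745 * 2*pi/60 = 1753.5323

1753.5323 rad/s


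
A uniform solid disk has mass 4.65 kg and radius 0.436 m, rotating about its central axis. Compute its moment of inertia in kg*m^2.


I = (1/2)*m*R^2 = 0.5*4.65*0.436^2 = 0.4420

0.4420 kg*m^2


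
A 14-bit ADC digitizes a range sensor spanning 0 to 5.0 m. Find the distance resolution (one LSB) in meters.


res = range / 2^n = 5.0/2^14 = 5.0/16384 = 3.0518e-04

3.0518e-04 m


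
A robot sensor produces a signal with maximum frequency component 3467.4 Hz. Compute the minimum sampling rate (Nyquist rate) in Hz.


f_s,min = 2*f_max = 2*3467.4 = 6934.8000

6934.8000 Hz


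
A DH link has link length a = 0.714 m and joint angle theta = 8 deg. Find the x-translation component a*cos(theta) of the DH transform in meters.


a*cos(theta) = 0.714*cos(8 deg) = 0.7071

0.7071 m


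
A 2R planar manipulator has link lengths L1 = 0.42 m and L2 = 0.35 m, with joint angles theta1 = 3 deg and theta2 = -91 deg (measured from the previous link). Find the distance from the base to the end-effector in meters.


x = L1*cos(th1) + L2*cos(th1+th2) = 0.431639
y = L1*sin(th1) + L2*sin(th1+th2) = -0.327806
d = sqrt(x^2 + y^2) = sqrt(0.186312 + 0.107457) = 0.5420

0.5420 m


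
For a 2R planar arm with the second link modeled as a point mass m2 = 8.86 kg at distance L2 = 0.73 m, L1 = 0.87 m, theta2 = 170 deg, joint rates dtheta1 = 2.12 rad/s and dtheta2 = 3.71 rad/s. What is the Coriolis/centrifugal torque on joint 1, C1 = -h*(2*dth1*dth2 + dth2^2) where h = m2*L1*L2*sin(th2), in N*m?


h = m2*L1*L2*sin(th2) = 8.86*0.87*0.73*sin(170 deg) = 0.977116
C1 = -h*(2*2.12*3.71 + 3.71^2) = -0.977116*29.4945 = -28.8195

-28.8195 N*m


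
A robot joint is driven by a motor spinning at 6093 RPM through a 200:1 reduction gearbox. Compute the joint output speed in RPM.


omega_joint = omega_motor / N = 6093 / 200 = 30.4650

30.4650 RPM


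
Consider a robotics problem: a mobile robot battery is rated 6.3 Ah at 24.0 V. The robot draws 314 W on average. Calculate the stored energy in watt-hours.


E = capacity * V = 6.3*24.0 = 151.2000

151.2000 Wh


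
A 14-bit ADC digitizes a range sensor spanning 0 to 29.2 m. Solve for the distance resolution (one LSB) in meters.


res = range / 2^n = 29.2/2^14 = 29.2/16384 = 0.0018

0.0018 m


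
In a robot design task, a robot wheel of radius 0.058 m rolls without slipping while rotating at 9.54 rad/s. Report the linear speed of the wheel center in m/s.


v = omega * r = 9.54 * 0.058 = 0.5533

0.5533 m/s


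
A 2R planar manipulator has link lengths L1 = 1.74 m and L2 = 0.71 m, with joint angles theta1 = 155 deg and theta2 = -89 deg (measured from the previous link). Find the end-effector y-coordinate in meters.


y = L1*sin(th1) + L2*sin(th1+th2) = 1.74*sin(155 deg) + 0.71*sin(66 deg) = 1.3840

1.3840 m


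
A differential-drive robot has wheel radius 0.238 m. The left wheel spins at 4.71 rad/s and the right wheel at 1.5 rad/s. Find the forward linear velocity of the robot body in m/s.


v = r*(wR + wL)/2 = 0.238*(1.5 + 4.71)/2 = 0.7390

0.7390 m/s


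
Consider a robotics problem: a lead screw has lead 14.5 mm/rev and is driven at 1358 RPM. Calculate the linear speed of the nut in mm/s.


v = lead * (RPM/60) = 14.5*1358/60 = 328.1833

328.1833 mm/s


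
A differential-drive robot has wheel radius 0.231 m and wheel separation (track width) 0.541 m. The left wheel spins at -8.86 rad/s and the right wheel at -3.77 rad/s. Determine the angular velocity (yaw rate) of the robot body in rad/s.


omega = r*(wR - wL)/L = 0.231*(-3.77 - (-8.86))/0.541 = 2.1734

2.1734 rad/s


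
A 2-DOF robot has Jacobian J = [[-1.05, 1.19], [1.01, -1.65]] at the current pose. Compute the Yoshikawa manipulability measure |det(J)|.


det(J) = -1.05*-1.65 - (1.19)*(1.01) = 0.5306
|det(J)| = 0.5306

0.5306


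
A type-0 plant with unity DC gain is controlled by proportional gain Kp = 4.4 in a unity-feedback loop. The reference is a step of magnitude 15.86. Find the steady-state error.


e_ss = R/(1 + Kp) = 15.86/(1 + 4.4) = 15.86/5.4000 = 2.9370

2.9370


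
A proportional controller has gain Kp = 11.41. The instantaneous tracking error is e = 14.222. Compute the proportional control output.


u_P = Kp * e = 11.41 * 14.222 = 162.2730

162.2730


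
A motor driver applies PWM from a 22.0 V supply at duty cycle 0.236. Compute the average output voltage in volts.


V_avg = V_supply * D = 22.0*0.236 = 5.1920

5.1920 V


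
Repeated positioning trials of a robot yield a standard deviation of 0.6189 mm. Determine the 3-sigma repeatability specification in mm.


repeatability = 3*sigma = 3*0.6189 = 1.8567

1.8567 mm


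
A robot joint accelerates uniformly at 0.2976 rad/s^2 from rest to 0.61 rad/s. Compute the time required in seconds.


t = delta_omega / alpha = 0.61 / 0.2976 = 2.0497

2.0497 s


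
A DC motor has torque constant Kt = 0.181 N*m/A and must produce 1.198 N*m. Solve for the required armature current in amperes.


I = tau / Kt = 1.198/0.181 = 6.6188

6.6188 A


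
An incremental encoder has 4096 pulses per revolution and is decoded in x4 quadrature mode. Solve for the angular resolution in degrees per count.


resolution = 360 / (PPR * 4) = 360 / 16384 = 0.0220

0.0220 degrees


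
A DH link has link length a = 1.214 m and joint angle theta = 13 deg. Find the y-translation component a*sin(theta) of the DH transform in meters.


a*sin(theta) = 1.214*sin(13 deg) = 0.2731

0.2731 m


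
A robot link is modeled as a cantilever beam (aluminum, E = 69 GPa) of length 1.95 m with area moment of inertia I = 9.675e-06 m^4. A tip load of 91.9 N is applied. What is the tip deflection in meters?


delta = F*L^3/(3*E*I) = 91.9*1.95^3/(3*6.900e+10*9.675e-06)
      = 681.4270125/2002725 = 3.4025e-04

3.4025e-04 m


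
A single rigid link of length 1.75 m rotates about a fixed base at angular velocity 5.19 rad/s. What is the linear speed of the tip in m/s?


v = L*omega = 1.75 * 5.19 = 9.0825

9.0825 m/s


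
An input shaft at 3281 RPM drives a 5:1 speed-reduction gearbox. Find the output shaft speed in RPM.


omega_out = omega_in / N = 3281 / 5 = 656.2000

656.2000 RPM


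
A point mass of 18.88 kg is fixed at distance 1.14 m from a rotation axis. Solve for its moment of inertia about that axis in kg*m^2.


I = m*r^2 = 18.88*1.14^2 = 24.5364

24.5364 kg*m^2


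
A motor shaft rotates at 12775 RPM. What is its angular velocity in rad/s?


omega = 12775 * 2*pi/60 = 1337.7949

1337.7949 rad/s


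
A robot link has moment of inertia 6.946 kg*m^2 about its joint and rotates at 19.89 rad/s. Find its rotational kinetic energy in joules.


KE = (1/2)*I*omega^2 = 0.5*6.946*19.89^2 = 1373.9608

1373.9608 J


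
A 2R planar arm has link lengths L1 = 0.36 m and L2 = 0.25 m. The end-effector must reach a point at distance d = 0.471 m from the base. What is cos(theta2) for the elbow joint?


cos(th2) = (d^2 - L1^2 - L2^2)/(2*L1*L2) = (0.471^2 - 0.36^2 - 0.25^2)/(2*0.36*0.25) = 0.1652

0.1652


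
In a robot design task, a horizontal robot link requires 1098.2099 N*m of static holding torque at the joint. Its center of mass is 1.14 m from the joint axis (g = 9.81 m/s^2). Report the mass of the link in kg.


m = tau / (g*L) = 1098.2099 / (9.81 * 1.14) = 98.2000

98.2000 kg


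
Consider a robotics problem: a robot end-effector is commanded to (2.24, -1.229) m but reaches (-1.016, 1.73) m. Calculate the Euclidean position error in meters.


dx = -1.016 - (2.24) = -3.2560, dy = 1.73 - (-1.229) = 2.9590
err = sqrt(10.601536 + 8.755681) = 4.3997

4.3997 m


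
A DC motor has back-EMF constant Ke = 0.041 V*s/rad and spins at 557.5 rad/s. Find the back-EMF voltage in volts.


V_emf = Ke * omega = 0.041*557.5 = 22.8575

22.8575 V


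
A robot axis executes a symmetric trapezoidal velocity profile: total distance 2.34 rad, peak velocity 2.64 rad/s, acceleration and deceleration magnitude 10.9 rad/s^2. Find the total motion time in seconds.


t_acc = v/a = 2.64/10.9 = 0.242202 s
d_acc = v^2/(2a) = 0.319706 rad (each ramp)
d_cruise = 2.34 - 2*0.319706 = 1.700588 rad
t_cruise = 1.700588/2.64 = 0.644162 s
t_total = 2*0.242202 + 0.644162 = 1.1286

1.1286 s


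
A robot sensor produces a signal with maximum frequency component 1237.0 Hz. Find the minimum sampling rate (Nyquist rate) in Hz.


f_s,min = 2*f_max = 2*1237.0 = 2474.0000

2474.0000 Hz


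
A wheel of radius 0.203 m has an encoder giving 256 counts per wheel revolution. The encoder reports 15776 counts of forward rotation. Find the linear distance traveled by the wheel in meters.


revs = 15776/256 = 61.625000
d = revs * 2*pi*r = 61.625000 * 2*pi*0.203 = 78.6019

78.6019 m


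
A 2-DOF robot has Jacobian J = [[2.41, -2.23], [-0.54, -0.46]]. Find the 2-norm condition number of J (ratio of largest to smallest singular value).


JJ^T eigenvalues: trace(JJ^T) = 11.2842, det(JJ^T) = det(J)^2 = 5.34904384
s_max^2 = (11.2842 + sqrt(105.93699428))/2 = 10.78838493
s_min^2 = (11.2842 - sqrt(105.93699428))/2 = 0.49581507
kappa = s_max/s_min = sqrt(10.78838493/0.49581507) = 4.6646

4.6646


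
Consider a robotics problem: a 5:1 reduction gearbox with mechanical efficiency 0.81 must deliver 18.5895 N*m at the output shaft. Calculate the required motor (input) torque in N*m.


tau_in = tau_out / (N * eta) = 18.5895 / (5 * 0.81) = 4.5900

4.5900 N*m


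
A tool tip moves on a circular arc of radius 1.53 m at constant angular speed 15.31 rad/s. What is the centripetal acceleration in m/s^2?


a_c = omega^2 * r = 15.31^2 * 1.53 = 358.6260

358.6260 m/s^2


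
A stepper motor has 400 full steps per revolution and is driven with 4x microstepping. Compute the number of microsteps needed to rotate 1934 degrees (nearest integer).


step_size = 360/(400*4) = 360/1600 = 0.225000 deg
n = 1934/(360/1600) = 1934*1600/360 = 8595.5556 -> 8596

8596 steps


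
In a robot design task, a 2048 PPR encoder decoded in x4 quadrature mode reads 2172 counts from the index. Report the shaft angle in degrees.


angle = counts * 360 / (PPR*4) = 2172 * 360 / 8192 = 95.4492

95.4492 degrees


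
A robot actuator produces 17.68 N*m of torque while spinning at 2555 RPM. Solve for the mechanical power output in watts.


omega = 2555 * 2*pi/60 = 267.558974 rad/s
P = tau * omega = 17.68 * 267.558974 = 4730.4427

4730.4427 W
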